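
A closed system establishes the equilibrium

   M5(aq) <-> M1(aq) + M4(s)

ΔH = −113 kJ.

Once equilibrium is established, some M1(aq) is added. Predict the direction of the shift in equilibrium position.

Adding M1 (aq), a product, drives the reaction to the left.

left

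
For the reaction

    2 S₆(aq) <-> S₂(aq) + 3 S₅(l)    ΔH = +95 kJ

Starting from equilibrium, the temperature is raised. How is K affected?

K depends on temperature via the van 't Hoff relation. The forward reaction is endothermic, so raising T increases K.

increases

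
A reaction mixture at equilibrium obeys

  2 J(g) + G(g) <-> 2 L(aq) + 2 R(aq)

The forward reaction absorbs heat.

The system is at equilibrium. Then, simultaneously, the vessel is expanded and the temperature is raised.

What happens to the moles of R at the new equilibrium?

Gas moles: reactants 3, products 0 (Δn_gas = -3). Expansion shifts the system toward the side with more moles of gas — to the left.
The forward reaction is endothermic. Raising T favours the endothermic direction — shift to the right.
The two effects oppose each other, so the net shift — and hence the change in R — cannot be determined from the given information.

cannot be determined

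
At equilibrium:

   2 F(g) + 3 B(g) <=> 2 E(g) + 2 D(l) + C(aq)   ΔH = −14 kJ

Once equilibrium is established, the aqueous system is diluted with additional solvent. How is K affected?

unchanged

The equilibrium constant depends only on temperature. This perturbation may move the position of equilibrium, but since T is unchanged, K itself is unchanged.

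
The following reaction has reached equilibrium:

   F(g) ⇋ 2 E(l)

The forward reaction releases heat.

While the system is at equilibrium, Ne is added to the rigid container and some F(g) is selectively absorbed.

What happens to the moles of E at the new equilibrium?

At constant volume, adding an inert gas leaves every reacting species' partial pressure unchanged, so Q is unchanged — no shift from this change.
Removing F (g), a reactant, drives the reaction to the left.
The net shift is to the left. E is a product, so its amount decreases.

decreases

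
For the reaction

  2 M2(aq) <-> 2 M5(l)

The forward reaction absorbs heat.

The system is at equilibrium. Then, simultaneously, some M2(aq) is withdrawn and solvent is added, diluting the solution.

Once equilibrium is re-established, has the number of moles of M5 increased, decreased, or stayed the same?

decreases

Removing M2 (aq), a reactant, drives the reaction to the left.
Dilution lowers every aqueous concentration by the same factor. Δn_aq = 0 − 2 = -2, so the system shifts toward the side with more dissolved moles — to the left.
The net shift is to the left. M5 is a product, so its amount decreases.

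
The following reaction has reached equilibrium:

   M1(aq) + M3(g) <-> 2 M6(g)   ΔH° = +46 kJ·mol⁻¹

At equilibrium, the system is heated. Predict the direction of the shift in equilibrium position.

right

The forward reaction is endothermic. Raising T favours the endothermic direction — shift to the right.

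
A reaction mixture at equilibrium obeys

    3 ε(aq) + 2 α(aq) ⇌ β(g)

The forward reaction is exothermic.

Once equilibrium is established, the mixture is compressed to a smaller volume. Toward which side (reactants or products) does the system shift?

Gas moles: reactants 0, products 1 (Δn_gas = +1). Compression shifts the system toward the side with fewer moles of gas — to the left.

left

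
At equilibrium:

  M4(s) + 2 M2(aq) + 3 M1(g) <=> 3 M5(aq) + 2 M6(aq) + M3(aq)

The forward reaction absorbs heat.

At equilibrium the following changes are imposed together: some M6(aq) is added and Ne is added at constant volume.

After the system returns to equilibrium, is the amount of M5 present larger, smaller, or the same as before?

decreases

Adding M6 (aq), a product, drives the reaction to the left.
At constant volume, adding an inert gas leaves every reacting species' partial pressure unchanged, so Q is unchanged — no shift from this change.
The net shift is to the left. M5 is a product, so its amount decreases.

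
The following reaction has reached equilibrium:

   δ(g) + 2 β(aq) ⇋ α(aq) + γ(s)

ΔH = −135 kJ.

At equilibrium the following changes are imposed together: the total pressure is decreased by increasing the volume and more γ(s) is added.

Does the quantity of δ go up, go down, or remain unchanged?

Gas moles: reactants 1, products 0 (Δn_gas = -1). Expansion shifts the system toward the side with more moles of gas — to the left.
γ is a pure solid; its activity is 1 regardless of amount, so Q is unaffected — no shift from this change.
The net shift is to the left. δ is a reactant, so its amount increases.

increases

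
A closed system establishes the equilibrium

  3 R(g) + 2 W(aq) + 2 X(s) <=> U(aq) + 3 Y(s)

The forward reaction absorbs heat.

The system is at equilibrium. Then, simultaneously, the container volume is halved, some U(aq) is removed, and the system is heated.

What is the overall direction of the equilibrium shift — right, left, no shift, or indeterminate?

right

Gas moles: reactants 3, products 0 (Δn_gas = -3). Compression shifts the system toward the side with fewer moles of gas — to the right.
Removing U (aq), a product, drives the reaction to the right.
The forward reaction is endothermic. Raising T favours the endothermic direction — shift to the right.
All effects act in the same direction — net shift to the right.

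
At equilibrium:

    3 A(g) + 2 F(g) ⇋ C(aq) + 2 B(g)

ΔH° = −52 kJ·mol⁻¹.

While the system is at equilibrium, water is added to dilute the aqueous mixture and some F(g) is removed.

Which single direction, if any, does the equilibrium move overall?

Dilution lowers every aqueous concentration by the same factor. Δn_aq = 1 − 0 = +1, so the system shifts toward the side with more dissolved moles — to the right.
Removing F (g), a reactant, drives the reaction to the left.
The individual effects push in opposite directions; without quantitative information the net direction cannot be determined.

cannot be determined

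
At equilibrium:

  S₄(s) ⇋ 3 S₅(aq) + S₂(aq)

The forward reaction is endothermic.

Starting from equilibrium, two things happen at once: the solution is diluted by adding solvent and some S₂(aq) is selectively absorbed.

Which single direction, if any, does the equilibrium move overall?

right

Dilution lowers every aqueous concentration by the same factor. Δn_aq = 4 − 0 = +4, so the system shifts toward the side with more dissolved moles — to the right.
Removing S₂ (aq), a product, drives the reaction to the right.
All effects act in the same direction — net shift to the right.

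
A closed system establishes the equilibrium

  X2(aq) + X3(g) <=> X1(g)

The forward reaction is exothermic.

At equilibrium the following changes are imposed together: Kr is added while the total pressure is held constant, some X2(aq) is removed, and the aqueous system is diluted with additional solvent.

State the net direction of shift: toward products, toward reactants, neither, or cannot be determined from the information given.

Adding inert gas at constant total pressure expands the volume, scaling every reacting partial pressure by the same factor. Δn_gas = 1 − 1 = 0, so Q is unchanged — no shift.
Removing X2 (aq), a reactant, drives the reaction to the left.
Dilution lowers every aqueous concentration by the same factor. Δn_aq = 0 − 1 = -1, so the system shifts toward the side with more dissolved moles — to the left.
Only the nonzero effect(s) matter; the net shift is to the left.

left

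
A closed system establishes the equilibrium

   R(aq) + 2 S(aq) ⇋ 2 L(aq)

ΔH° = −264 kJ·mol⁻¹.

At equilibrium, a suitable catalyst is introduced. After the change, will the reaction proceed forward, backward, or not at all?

no shift

A catalyst speeds both forward and reverse rates equally; it changes neither Q nor K — no shift from this change.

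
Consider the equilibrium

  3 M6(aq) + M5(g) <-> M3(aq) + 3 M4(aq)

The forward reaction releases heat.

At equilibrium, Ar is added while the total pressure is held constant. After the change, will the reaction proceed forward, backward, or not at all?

Adding inert gas at constant total pressure expands the volume and lowers every reacting partial pressure. With Δn_gas = 0 − 1 = -1, Q moves away from K toward the side with fewer gas moles, so the system shifts toward the side with more gas moles — to the left.

left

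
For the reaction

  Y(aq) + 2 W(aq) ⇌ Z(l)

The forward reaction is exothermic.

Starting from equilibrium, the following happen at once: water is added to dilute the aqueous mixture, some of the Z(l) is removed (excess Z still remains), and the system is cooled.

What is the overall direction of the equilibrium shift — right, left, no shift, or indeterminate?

Dilution lowers every aqueous concentration by the same factor. Δn_aq = 0 − 3 = -3, so the system shifts toward the side with more dissolved moles — to the left.
Z is a pure liquid; its activity is 1 regardless of amount, so Q is unaffected — no shift from this change.
The forward reaction is exothermic. Lowering T favours the exothermic direction — shift to the right.
The individual effects push in opposite directions; without quantitative information the net direction cannot be determined.

cannot be determined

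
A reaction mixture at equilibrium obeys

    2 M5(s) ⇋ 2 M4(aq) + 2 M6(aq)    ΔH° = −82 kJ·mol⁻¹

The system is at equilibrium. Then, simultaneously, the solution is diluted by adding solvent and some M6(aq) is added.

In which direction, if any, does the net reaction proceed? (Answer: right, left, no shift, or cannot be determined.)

cannot be determined

Dilution lowers every aqueous concentration by the same factor. Δn_aq = 4 − 0 = +4, so the system shifts toward the side with more dissolved moles — to the right.
Adding M6 (aq), a product, drives the reaction to the left.
The individual effects push in opposite directions; without quantitative information the net direction cannot be determined.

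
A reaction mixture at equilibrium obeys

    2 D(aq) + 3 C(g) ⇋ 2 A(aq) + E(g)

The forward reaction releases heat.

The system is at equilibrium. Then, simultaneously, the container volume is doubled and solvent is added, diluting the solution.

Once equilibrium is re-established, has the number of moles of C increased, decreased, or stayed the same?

Gas moles: reactants 3, products 1 (Δn_gas = -2). Expansion shifts the system toward the side with more moles of gas — to the left.
Dilution scales every aqueous concentration by the same factor. Δn_aq = 2 − 2 = 0, so Q is unchanged — no shift.
The net shift is to the left. C is a reactant, so its amount increases.

increases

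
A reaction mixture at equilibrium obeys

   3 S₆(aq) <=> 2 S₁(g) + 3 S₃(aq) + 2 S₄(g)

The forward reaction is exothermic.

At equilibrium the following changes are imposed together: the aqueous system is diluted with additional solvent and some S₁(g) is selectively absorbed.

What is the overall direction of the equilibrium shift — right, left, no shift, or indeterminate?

Dilution scales every aqueous concentration by the same factor. Δn_aq = 3 − 3 = 0, so Q is unchanged — no shift.
Removing S₁ (g), a product, drives the reaction to the right.
Only the nonzero effect(s) matter; the net shift is to the right.

right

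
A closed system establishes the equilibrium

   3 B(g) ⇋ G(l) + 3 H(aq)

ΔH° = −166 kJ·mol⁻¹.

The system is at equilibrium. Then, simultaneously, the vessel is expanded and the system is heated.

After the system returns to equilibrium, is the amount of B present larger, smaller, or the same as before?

Gas moles: reactants 3, products 0 (Δn_gas = -3). Expansion shifts the system toward the side with more moles of gas — to the left.
The forward reaction is exothermic. Raising T favours the endothermic direction — shift to the left.
The net shift is to the left. B is a reactant, so its amount increases.

increases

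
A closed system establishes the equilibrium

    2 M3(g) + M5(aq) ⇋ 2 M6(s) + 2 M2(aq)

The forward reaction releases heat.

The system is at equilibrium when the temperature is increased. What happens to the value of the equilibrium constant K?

decreases

K depends on temperature via the van 't Hoff relation. The forward reaction is exothermic, so raising T decreases K.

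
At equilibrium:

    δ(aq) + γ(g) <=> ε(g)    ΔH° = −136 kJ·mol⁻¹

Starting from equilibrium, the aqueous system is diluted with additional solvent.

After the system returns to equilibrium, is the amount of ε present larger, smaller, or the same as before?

Dilution lowers every aqueous concentration by the same factor. Δn_aq = 0 − 1 = -1, so the system shifts toward the side with more dissolved moles — to the left.
The net shift is to the left. ε is a product, so its amount decreases.

decreases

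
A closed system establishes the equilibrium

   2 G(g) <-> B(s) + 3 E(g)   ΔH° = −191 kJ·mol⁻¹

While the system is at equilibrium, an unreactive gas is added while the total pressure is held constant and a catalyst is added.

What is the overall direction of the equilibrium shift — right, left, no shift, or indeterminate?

right

Adding inert gas at constant total pressure expands the volume and lowers every reacting partial pressure. With Δn_gas = 3 − 2 = +1, Q moves away from K toward the side with fewer gas moles, so the system shifts toward the side with more gas moles — to the right.
A catalyst speeds both forward and reverse rates equally; it changes neither Q nor K — no shift from this change.
Only the nonzero effect(s) matter; the net shift is to the right.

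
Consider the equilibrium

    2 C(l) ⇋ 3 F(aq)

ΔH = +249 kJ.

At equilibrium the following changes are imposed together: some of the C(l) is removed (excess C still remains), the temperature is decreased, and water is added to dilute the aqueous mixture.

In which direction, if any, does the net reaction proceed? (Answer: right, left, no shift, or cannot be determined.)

C is a pure liquid; its activity is 1 regardless of amount, so Q is unaffected — no shift from this change.
The forward reaction is endothermic. Lowering T favours the exothermic direction — shift to the left.
Dilution lowers every aqueous concentration by the same factor. Δn_aq = 3 − 0 = +3, so the system shifts toward the side with more dissolved moles — to the right.
The individual effects push in opposite directions; without quantitative information the net direction cannot be determined.

cannot be determined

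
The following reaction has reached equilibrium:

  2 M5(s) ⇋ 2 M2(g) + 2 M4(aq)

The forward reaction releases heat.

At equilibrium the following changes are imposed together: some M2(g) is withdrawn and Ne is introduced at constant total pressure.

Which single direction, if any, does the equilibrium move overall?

Removing M2 (g), a product, drives the reaction to the right.
Adding inert gas at constant total pressure expands the volume and lowers every reacting partial pressure. With Δn_gas = 2 − 0 = +2, Q moves away from K toward the side with fewer gas moles, so the system shifts toward the side with more gas moles — to the right.
All effects act in the same direction — net shift to the right.

right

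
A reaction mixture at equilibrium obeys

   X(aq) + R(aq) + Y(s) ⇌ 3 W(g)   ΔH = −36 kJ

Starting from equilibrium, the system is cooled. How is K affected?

increases

K depends on temperature via the van 't Hoff relation. The forward reaction is exothermic, so lowering T increases K.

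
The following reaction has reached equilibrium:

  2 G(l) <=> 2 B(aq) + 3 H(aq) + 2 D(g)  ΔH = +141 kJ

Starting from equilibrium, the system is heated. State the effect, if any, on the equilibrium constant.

increases

K depends on temperature via the van 't Hoff relation. The forward reaction is endothermic, so raising T increases K.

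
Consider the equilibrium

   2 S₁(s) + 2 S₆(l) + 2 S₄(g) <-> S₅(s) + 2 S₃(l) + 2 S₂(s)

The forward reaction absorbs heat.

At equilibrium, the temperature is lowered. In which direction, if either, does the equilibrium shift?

left

The forward reaction is endothermic. Lowering T favours the exothermic direction — shift to the left.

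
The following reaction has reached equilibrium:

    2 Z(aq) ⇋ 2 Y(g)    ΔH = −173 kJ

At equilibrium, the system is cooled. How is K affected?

K depends on temperature via the van 't Hoff relation. The forward reaction is exothermic, so lowering T increases K.

increases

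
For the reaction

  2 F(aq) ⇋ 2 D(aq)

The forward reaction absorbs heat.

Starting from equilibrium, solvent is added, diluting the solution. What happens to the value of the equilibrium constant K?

unchanged

The equilibrium constant depends only on temperature. This perturbation changes neither the position of equilibrium nor K.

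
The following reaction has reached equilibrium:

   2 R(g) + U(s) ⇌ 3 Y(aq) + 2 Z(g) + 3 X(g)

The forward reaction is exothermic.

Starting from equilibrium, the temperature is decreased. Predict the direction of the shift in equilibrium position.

right

The forward reaction is exothermic. Lowering T favours the exothermic direction — shift to the right.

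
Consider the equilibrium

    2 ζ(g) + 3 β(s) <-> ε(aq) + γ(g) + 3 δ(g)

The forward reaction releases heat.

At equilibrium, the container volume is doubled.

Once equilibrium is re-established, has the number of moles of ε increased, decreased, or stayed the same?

Gas moles: reactants 2, products 4 (Δn_gas = +2). Expansion shifts the system toward the side with more moles of gas — to the right.
The net shift is to the right. ε is a product, so its amount increases.

increases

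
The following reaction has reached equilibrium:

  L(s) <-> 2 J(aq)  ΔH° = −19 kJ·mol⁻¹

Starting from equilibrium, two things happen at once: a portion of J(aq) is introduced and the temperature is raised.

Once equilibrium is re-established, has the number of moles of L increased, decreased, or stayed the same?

Adding J (aq), a product, drives the reaction to the left.
The forward reaction is exothermic. Raising T favours the endothermic direction — shift to the left.
The net shift is to the left. L is a reactant, so its amount increases.

increases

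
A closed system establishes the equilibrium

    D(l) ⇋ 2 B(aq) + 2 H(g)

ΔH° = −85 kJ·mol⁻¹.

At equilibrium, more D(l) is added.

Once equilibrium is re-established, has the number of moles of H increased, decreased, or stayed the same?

D is a pure liquid; its activity is 1 regardless of amount, so Q is unaffected — no shift from this change.
No net shift occurs, so the amount of H is unchanged.

unchanged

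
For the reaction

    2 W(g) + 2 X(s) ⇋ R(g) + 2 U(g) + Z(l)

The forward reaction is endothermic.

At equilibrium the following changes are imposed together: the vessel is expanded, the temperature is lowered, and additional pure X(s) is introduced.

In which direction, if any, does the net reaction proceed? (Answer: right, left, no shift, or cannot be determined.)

cannot be determined

Gas moles: reactants 2, products 3 (Δn_gas = +1). Expansion shifts the system toward the side with more moles of gas — to the right.
The forward reaction is endothermic. Lowering T favours the exothermic direction — shift to the left.
X is a pure solid; its activity is 1 regardless of amount, so Q is unaffected — no shift from this change.
The individual effects push in opposite directions; without quantitative information the net direction cannot be determined.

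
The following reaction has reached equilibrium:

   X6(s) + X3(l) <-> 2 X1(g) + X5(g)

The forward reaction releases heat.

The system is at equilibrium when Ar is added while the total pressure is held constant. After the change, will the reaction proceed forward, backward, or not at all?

Adding inert gas at constant total pressure expands the volume and lowers every reacting partial pressure. With Δn_gas = 3 − 0 = +3, Q moves away from K toward the side with fewer gas moles, so the system shifts toward the side with more gas moles — to the right.

right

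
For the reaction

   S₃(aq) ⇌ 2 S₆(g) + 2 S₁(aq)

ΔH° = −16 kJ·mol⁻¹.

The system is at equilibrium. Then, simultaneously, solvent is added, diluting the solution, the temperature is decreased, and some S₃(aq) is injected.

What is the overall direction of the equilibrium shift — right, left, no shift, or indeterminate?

Dilution lowers every aqueous concentration by the same factor. Δn_aq = 2 − 1 = +1, so the system shifts toward the side with more dissolved moles — to the right.
The forward reaction is exothermic. Lowering T favours the exothermic direction — shift to the right.
Adding S₃ (aq), a reactant, drives the reaction to the right.
All effects act in the same direction — net shift to the right.

right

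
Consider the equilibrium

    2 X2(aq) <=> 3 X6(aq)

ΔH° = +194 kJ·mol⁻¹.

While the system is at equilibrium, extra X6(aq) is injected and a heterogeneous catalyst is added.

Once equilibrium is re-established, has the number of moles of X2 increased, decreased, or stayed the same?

Adding X6 (aq), a product, drives the reaction to the left.
A catalyst speeds both forward and reverse rates equally; it changes neither Q nor K — no shift from this change.
The net shift is to the left. X2 is a reactant, so its amount increases.

increases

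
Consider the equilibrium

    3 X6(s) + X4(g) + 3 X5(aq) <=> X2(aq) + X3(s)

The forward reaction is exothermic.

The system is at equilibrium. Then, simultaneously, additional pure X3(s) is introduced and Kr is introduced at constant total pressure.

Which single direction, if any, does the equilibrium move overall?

left

X3 is a pure solid; its activity is 1 regardless of amount, so Q is unaffected — no shift from this change.
Adding inert gas at constant total pressure expands the volume and lowers every reacting partial pressure. With Δn_gas = 0 − 1 = -1, Q moves away from K toward the side with fewer gas moles, so the system shifts toward the side with more gas moles — to the left.
Only the nonzero effect(s) matter; the net shift is to the left.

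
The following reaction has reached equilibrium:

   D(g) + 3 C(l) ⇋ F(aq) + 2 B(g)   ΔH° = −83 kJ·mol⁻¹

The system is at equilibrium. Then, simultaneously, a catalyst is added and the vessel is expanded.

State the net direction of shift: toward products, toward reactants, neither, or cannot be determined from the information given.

A catalyst speeds both forward and reverse rates equally; it changes neither Q nor K — no shift from this change.
Gas moles: reactants 1, products 2 (Δn_gas = +1). Expansion shifts the system toward the side with more moles of gas — to the right.
Only the nonzero effect(s) matter; the net shift is to the right.

right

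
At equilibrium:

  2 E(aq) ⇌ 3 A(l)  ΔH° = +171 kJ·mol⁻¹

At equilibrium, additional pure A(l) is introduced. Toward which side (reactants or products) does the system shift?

no shift

A is a pure liquid; its activity is 1 regardless of amount, so Q is unaffected — no shift from this change.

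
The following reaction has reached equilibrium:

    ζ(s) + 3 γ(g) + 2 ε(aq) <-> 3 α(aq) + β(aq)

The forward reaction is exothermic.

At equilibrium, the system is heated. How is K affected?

decreases

K depends on temperature via the van 't Hoff relation. The forward reaction is exothermic, so raising T decreases K.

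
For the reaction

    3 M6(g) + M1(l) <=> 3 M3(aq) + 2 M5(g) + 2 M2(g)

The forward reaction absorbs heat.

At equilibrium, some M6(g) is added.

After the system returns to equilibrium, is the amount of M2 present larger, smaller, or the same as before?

increases

Adding M6 (g), a reactant, drives the reaction to the right.
The net shift is to the right. M2 is a product, so its amount increases.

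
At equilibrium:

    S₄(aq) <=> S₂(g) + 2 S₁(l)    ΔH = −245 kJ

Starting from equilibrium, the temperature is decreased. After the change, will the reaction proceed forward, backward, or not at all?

The forward reaction is exothermic. Lowering T favours the exothermic direction — shift to the right.

right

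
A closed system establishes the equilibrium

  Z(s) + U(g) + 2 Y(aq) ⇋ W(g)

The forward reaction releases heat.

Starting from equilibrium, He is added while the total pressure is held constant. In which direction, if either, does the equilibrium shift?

no shift

Adding inert gas at constant total pressure expands the volume, scaling every reacting partial pressure by the same factor. Δn_gas = 1 − 1 = 0, so Q is unchanged — no shift.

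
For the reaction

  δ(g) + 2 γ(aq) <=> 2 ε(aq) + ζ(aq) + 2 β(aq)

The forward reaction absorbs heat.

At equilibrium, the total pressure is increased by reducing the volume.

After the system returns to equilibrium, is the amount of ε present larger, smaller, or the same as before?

Gas moles: reactants 1, products 0 (Δn_gas = -1). Compression shifts the system toward the side with fewer moles of gas — to the right.
The net shift is to the right. ε is a product, so its amount increases.

increases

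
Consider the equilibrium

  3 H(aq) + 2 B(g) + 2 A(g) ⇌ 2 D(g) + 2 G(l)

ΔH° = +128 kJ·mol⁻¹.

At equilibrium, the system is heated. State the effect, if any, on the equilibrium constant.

increases

K depends on temperature via the van 't Hoff relation. The forward reaction is endothermic, so raising T increases K.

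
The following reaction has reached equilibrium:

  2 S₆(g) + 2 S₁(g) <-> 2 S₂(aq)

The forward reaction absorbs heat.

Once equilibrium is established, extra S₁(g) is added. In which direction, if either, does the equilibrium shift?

Adding S₁ (g), a reactant, drives the reaction to the right.

right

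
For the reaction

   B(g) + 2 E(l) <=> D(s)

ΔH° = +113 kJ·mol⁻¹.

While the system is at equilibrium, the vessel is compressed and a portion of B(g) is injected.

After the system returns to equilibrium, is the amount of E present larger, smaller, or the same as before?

decreases

Gas moles: reactants 1, products 0 (Δn_gas = -1). Compression shifts the system toward the side with fewer moles of gas — to the right.
Adding B (g), a reactant, drives the reaction to the right.
The net shift is to the right. E is a reactant, so its amount decreases.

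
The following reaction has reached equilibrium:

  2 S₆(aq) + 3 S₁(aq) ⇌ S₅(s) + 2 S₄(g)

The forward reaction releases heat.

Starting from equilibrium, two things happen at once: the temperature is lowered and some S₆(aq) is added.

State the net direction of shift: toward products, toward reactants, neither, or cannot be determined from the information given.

right

The forward reaction is exothermic. Lowering T favours the exothermic direction — shift to the right.
Adding S₆ (aq), a reactant, drives the reaction to the right.
All effects act in the same direction — net shift to the right.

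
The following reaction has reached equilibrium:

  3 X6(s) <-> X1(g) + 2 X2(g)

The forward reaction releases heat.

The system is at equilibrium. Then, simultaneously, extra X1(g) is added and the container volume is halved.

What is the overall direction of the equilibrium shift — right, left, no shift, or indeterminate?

Adding X1 (g), a product, drives the reaction to the left.
Gas moles: reactants 0, products 3 (Δn_gas = +3). Compression shifts the system toward the side with fewer moles of gas — to the left.
All effects act in the same direction — net shift to the left.

left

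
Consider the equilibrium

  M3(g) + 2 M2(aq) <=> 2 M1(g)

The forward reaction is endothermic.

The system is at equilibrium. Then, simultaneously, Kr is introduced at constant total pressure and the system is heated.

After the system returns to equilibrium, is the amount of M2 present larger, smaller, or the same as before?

Adding inert gas at constant total pressure expands the volume and lowers every reacting partial pressure. With Δn_gas = 2 − 1 = +1, Q moves away from K toward the side with fewer gas moles, so the system shifts toward the side with more gas moles — to the right.
The forward reaction is endothermic. Raising T favours the endothermic direction — shift to the right.
The net shift is to the right. M2 is a reactant, so its amount decreases.

decreases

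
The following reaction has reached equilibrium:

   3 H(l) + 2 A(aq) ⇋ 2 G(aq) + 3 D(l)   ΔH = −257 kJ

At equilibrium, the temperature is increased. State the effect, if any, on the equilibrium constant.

decreases

K depends on temperature via the van 't Hoff relation. The forward reaction is exothermic, so raising T decreases K.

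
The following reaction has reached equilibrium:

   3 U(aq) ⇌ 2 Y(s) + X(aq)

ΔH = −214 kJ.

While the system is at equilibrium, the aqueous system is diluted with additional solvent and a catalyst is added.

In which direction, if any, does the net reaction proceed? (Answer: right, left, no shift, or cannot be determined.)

Dilution lowers every aqueous concentration by the same factor. Δn_aq = 1 − 3 = -2, so the system shifts toward the side with more dissolved moles — to the left.
A catalyst speeds both forward and reverse rates equally; it changes neither Q nor K — no shift from this change.
Only the nonzero effect(s) matter; the net shift is to the left.

left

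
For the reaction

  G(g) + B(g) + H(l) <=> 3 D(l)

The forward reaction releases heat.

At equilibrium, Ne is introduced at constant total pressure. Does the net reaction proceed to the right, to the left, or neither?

Adding inert gas at constant total pressure expands the volume and lowers every reacting partial pressure. With Δn_gas = 0 − 2 = -2, Q moves away from K toward the side with fewer gas moles, so the system shifts toward the side with more gas moles — to the left.

left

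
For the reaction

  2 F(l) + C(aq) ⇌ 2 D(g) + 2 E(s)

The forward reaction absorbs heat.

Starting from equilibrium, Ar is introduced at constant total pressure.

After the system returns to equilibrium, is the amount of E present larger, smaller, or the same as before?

increases

Adding inert gas at constant total pressure expands the volume and lowers every reacting partial pressure. With Δn_gas = 2 − 0 = +2, Q moves away from K toward the side with fewer gas moles, so the system shifts toward the side with more gas moles — to the right.
The net shift is to the right. E is a product, so its amount increases.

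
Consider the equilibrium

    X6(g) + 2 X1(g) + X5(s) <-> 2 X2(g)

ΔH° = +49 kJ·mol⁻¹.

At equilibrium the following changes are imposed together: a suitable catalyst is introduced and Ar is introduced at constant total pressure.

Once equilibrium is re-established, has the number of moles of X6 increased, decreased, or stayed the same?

increases

A catalyst speeds both forward and reverse rates equally; it changes neither Q nor K — no shift from this change.
Adding inert gas at constant total pressure expands the volume and lowers every reacting partial pressure. With Δn_gas = 2 − 3 = -1, Q moves away from K toward the side with fewer gas moles, so the system shifts toward the side with more gas moles — to the left.
The net shift is to the left. X6 is a reactant, so its amount increases.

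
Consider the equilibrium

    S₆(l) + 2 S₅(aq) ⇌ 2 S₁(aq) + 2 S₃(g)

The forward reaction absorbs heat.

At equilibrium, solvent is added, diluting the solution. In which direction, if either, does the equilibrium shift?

Dilution scales every aqueous concentration by the same factor. Δn_aq = 2 − 2 = 0, so Q is unchanged — no shift.

no shift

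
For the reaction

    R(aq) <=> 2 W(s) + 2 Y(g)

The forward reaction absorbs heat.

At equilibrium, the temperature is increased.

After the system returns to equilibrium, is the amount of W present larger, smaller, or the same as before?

The forward reaction is endothermic. Raising T favours the endothermic direction — shift to the right.
The net shift is to the right. W is a product, so its amount increases.

increases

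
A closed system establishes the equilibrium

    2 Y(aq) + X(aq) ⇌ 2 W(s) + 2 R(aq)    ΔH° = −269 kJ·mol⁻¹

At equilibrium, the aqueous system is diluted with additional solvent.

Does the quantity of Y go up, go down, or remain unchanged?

Dilution lowers every aqueous concentration by the same factor. Δn_aq = 2 − 3 = -1, so the system shifts toward the side with more dissolved moles — to the left.
The net shift is to the left. Y is a reactant, so its amount increases.

increases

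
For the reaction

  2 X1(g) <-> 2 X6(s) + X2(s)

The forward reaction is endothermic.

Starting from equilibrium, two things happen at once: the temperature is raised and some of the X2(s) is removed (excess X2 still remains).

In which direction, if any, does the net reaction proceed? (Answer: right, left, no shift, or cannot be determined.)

The forward reaction is endothermic. Raising T favours the endothermic direction — shift to the right.
X2 is a pure solid; its activity is 1 regardless of amount, so Q is unaffected — no shift from this change.
Only the nonzero effect(s) matter; the net shift is to the right.

right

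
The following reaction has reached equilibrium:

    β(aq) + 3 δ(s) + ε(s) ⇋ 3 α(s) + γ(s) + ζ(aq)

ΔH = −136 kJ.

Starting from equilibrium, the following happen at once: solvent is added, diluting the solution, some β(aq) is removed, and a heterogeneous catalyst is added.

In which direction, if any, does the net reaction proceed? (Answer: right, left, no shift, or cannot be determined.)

Dilution scales every aqueous concentration by the same factor. Δn_aq = 1 − 1 = 0, so Q is unchanged — no shift.
Removing β (aq), a reactant, drives the reaction to the left.
A catalyst speeds both forward and reverse rates equally; it changes neither Q nor K — no shift from this change.
Only the nonzero effect(s) matter; the net shift is to the left.

left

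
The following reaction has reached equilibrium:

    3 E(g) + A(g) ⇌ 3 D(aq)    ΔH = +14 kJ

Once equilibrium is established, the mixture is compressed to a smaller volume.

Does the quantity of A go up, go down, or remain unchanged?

Gas moles: reactants 4, products 0 (Δn_gas = -4). Compression shifts the system toward the side with fewer moles of gas — to the right.
The net shift is to the right. A is a reactant, so its amount decreases.

decreases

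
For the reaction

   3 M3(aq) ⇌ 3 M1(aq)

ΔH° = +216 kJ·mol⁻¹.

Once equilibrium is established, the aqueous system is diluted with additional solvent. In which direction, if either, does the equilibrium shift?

Dilution scales every aqueous concentration by the same factor. Δn_aq = 3 − 3 = 0, so Q is unchanged — no shift.

no shift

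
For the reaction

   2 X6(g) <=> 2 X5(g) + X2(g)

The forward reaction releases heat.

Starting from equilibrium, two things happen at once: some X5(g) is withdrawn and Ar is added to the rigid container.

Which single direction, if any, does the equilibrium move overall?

right

Removing X5 (g), a product, drives the reaction to the right.
At constant volume, adding an inert gas leaves every reacting species' partial pressure unchanged, so Q is unchanged — no shift from this change.
Only the nonzero effect(s) matter; the net shift is to the right.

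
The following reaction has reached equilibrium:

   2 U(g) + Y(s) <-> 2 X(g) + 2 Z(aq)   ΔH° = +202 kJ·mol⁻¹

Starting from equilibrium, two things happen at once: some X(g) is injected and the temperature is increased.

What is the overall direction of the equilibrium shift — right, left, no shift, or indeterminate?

Adding X (g), a product, drives the reaction to the left.
The forward reaction is endothermic. Raising T favours the endothermic direction — shift to the right.
The individual effects push in opposite directions; without quantitative information the net direction cannot be determined.

cannot be determined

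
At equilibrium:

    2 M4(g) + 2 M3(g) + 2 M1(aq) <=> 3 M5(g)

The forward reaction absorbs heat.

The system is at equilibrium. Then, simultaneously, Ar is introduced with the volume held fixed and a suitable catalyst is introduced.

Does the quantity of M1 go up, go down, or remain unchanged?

At constant volume, adding an inert gas leaves every reacting species' partial pressure unchanged, so Q is unchanged — no shift from this change.
A catalyst speeds both forward and reverse rates equally; it changes neither Q nor K — no shift from this change.
No net shift occurs, so the amount of M1 is unchanged.

unchanged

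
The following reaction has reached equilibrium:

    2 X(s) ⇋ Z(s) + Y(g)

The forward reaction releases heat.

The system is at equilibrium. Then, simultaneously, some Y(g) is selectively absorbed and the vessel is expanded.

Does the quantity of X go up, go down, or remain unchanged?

decreases

Removing Y (g), a product, drives the reaction to the right.
Gas moles: reactants 0, products 1 (Δn_gas = +1). Expansion shifts the system toward the side with more moles of gas — to the right.
The net shift is to the right. X is a reactant, so its amount decreases.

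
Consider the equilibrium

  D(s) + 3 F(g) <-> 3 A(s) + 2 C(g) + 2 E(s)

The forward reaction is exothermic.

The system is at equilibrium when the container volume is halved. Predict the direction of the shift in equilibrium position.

Gas moles: reactants 3, products 2 (Δn_gas = -1). Compression shifts the system toward the side with fewer moles of gas — to the right.

right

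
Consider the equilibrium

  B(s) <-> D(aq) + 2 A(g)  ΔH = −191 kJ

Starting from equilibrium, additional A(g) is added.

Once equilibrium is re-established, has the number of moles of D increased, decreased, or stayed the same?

decreases

Adding A (g), a product, drives the reaction to the left.
The net shift is to the left. D is a product, so its amount decreases.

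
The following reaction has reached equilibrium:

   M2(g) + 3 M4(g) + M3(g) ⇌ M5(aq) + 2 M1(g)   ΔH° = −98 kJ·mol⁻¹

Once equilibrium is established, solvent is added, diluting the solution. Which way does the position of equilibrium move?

right

Dilution lowers every aqueous concentration by the same factor. Δn_aq = 1 − 0 = +1, so the system shifts toward the side with more dissolved moles — to the right.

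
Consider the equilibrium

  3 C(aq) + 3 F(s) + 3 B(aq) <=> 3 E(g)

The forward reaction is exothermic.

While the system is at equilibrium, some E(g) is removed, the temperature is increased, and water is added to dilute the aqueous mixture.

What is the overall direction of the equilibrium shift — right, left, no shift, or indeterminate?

cannot be determined

Removing E (g), a product, drives the reaction to the right.
The forward reaction is exothermic. Raising T favours the endothermic direction — shift to the left.
Dilution lowers every aqueous concentration by the same factor. Δn_aq = 0 − 6 = -6, so the system shifts toward the side with more dissolved moles — to the left.
The individual effects push in opposite directions; without quantitative information the net direction cannot be determined.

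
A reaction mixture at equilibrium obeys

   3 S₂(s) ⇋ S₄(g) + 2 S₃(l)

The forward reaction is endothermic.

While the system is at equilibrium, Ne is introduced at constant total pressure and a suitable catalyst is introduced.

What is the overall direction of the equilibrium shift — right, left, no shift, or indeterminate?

right

Adding inert gas at constant total pressure expands the volume and lowers every reacting partial pressure. With Δn_gas = 1 − 0 = +1, Q moves away from K toward the side with fewer gas moles, so the system shifts toward the side with more gas moles — to the right.
A catalyst speeds both forward and reverse rates equally; it changes neither Q nor K — no shift from this change.
Only the nonzero effect(s) matter; the net shift is to the right.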